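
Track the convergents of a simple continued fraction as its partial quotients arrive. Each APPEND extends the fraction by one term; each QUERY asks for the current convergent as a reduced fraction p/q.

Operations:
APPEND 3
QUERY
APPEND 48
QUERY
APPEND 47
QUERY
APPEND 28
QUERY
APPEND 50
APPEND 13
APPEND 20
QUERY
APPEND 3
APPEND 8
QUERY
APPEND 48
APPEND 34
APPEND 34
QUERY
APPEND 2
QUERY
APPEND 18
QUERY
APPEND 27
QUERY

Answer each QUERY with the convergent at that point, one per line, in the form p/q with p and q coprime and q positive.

APPEND 3: p_0 = 3·1 + 0 = 3, q_0 = 3·0 + 1 = 1 → 3/1
APPEND 48: p_1 = 48·3 + 1 = 145, q_1 = 48·1 + 0 = 48 → 145/48
APPEND 47: p_2 = 47·145 + 3 = 6818, q_2 = 47·48 + 1 = 2257 → 6818/2257
APPEND 28: p_3 = 28·6818 + 145 = 191049, q_3 = 28·2257 + 48 = 63244 → 191049/63244
APPEND 50: p_4 = 50·191049 + 6818 = 9559268, q_4 = 50·63244 + 2257 = 3164457 → 9559268/3164457
APPEND 13: p_5 = 13·9559268 + 191049 = 124461533, q_5 = 13·3164457 + 63244 = 41201185 → 124461533/41201185
APPEND 20: p_6 = 20·124461533 + 9559268 = 2498789928, q_6 = 20·41201185 + 3164457 = 827188157 → 2498789928/827188157
APPEND 3: p_7 = 3·2498789928 + 124461533 = 7620831317, q_7 = 3·827188157 + 41201185 = 2522765656 → 7620831317/2522765656
APPEND 8: p_8 = 8·7620831317 + 2498789928 = 63465440464, q_8 = 8·2522765656 + 827188157 = 21009313405 → 63465440464/21009313405
APPEND 48: p_9 = 48·63465440464 + 7620831317 = 3053961973589, q_9 = 48·21009313405 + 2522765656 = 1010969809096 → 3053961973589/1010969809096
APPEND 34: p_10 = 34·3053961973589 + 63465440464 = 103898172542490, q_10 = 34·1010969809096 + 21009313405 = 34393982822669 → 103898172542490/34393982822669
APPEND 34: p_11 = 34·103898172542490 + 3053961973589 = 3535591828418249, q_11 = 34·34393982822669 + 1010969809096 = 1170406385779842 → 3535591828418249/1170406385779842
APPEND 2: p_12 = 2·3535591828418249 + 103898172542490 = 7175081829378988, q_12 = 2·1170406385779842 + 34393982822669 = 2375206754382353 → 7175081829378988/2375206754382353
APPEND 18: p_13 = 18·7175081829378988 + 3535591828418249 = 132687064757240033, q_13 = 18·2375206754382353 + 1170406385779842 = 43924127964662196 → 132687064757240033/43924127964662196
APPEND 27: p_14 = 27·132687064757240033 + 7175081829378988 = 3589725830274859879, q_14 = 27·43924127964662196 + 2375206754382353 = 1188326661800261645 → 3589725830274859879/1188326661800261645

3/1
145/48
6818/2257
191049/63244
2498789928/827188157
63465440464/21009313405
3535591828418249/1170406385779842
7175081829378988/2375206754382353
132687064757240033/43924127964662196
3589725830274859879/1188326661800261645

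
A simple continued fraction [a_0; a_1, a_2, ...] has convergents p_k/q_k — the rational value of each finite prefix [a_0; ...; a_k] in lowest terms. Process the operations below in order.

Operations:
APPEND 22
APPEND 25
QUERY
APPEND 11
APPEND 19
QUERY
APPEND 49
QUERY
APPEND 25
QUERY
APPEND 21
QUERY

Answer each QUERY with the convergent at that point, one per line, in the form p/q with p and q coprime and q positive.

APPEND 22: p_0 = 22·1 + 0 = 22, q_0 = 22·0 + 1 = 1 → 22/1
APPEND 25: p_1 = 25·22 + 1 = 551, q_1 = 25·1 + 0 = 25 → 551/25
APPEND 11: p_2 = 11·551 + 22 = 6083, q_2 = 11·25 + 1 = 276 → 6083/276
APPEND 19: p_3 = 19·6083 + 551 = 116128, q_3 = 19·276 + 25 = 5269 → 116128/5269
APPEND 49: p_4 = 49·116128 + 6083 = 5696355, q_4 = 49·5269 + 276 = 258457 → 5696355/258457
APPEND 25: p_5 = 25·5696355 + 116128 = 142525003, q_5 = 25·258457 + 5269 = 6466694 → 142525003/6466694
APPEND 21: p_6 = 21·142525003 + 5696355 = 2998721418, q_6 = 21·6466694 + 258457 = 136059031 → 2998721418/136059031

551/25
116128/5269
5696355/258457
142525003/6466694
2998721418/136059031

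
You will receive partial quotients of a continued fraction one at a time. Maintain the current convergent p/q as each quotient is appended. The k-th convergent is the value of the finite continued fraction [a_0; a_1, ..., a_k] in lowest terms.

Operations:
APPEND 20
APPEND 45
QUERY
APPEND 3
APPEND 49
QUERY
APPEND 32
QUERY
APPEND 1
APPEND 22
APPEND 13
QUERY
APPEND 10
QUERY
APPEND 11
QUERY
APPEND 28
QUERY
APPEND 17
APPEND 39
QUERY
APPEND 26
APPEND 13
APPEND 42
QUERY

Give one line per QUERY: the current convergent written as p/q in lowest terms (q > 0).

901/45
134328/6709
4301219/214824
1328917836/66372683
13391061613/668815380
148630595579/7423341863
4175047737825/208522387544
2778028291143381/138748375661873
39664700614719002972/1981049940690727189

APPEND 20: p_0 = 20·1 + 0 = 20, q_0 = 20·0 + 1 = 1 → 20/1
APPEND 45: p_1 = 45·20 + 1 = 901, q_1 = 45·1 + 0 = 45 → 901/45
APPEND 3: p_2 = 3·901 + 20 = 2723, q_2 = 3·45 + 1 = 136 → 2723/136
APPEND 49: p_3 = 49·2723 + 901 = 134328, q_3 = 49·136 + 45 = 6709 → 134328/6709
APPEND 32: p_4 = 32·134328 + 2723 = 4301219, q_4 = 32·6709 + 136 = 214824 → 4301219/214824
APPEND 1: p_5 = 1·4301219 + 134328 = 4435547, q_5 = 1·214824 + 6709 = 221533 → 4435547/221533
APPEND 22: p_6 = 22·4435547 + 4301219 = 101883253, q_6 = 22·221533 + 214824 = 5088550 → 101883253/5088550
APPEND 13: p_7 = 13·101883253 + 4435547 = 1328917836, q_7 = 13·5088550 + 221533 = 66372683 → 1328917836/66372683
APPEND 10: p_8 = 10·1328917836 + 101883253 = 13391061613, q_8 = 10·66372683 + 5088550 = 668815380 → 13391061613/668815380
APPEND 11: p_9 = 11·13391061613 + 1328917836 = 148630595579, q_9 = 11·668815380 + 66372683 = 7423341863 → 148630595579/7423341863
APPEND 28: p_10 = 28·148630595579 + 13391061613 = 4175047737825, q_10 = 28·7423341863 + 668815380 = 208522387544 → 4175047737825/208522387544
APPEND 17: p_11 = 17·4175047737825 + 148630595579 = 71124442138604, q_11 = 17·208522387544 + 7423341863 = 3552303930111 → 71124442138604/3552303930111
APPEND 39: p_12 = 39·71124442138604 + 4175047737825 = 2778028291143381, q_12 = 39·3552303930111 + 208522387544 = 138748375661873 → 2778028291143381/138748375661873
APPEND 26: p_13 = 26·2778028291143381 + 71124442138604 = 72299860011866510, q_13 = 26·138748375661873 + 3552303930111 = 3611010071138809 → 72299860011866510/3611010071138809
APPEND 13: p_14 = 13·72299860011866510 + 2778028291143381 = 942676208445408011, q_14 = 13·3611010071138809 + 138748375661873 = 47081879300466390 → 942676208445408011/47081879300466390
APPEND 42: p_15 = 42·942676208445408011 + 72299860011866510 = 39664700614719002972, q_15 = 42·47081879300466390 + 3611010071138809 = 1981049940690727189 → 39664700614719002972/1981049940690727189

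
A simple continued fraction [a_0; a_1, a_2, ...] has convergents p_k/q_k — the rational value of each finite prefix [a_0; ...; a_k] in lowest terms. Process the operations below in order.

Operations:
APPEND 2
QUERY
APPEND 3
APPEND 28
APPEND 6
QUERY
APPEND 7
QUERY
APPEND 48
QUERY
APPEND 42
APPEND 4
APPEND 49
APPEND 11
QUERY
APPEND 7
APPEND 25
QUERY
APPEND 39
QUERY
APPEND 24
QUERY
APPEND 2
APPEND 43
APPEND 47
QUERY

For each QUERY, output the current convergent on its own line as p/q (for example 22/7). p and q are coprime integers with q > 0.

2/1
1195/513
8563/3676
412219/176961
37828141391/16239197438
6743567526016/2894938013463
263267363090009/113017730477698
6325160281686232/2715320469478215
26408557320546373310/11336897891661282921

APPEND 2: p_0 = 2·1 + 0 = 2, q_0 = 2·0 + 1 = 1 → 2/1
APPEND 3: p_1 = 3·2 + 1 = 7, q_1 = 3·1 + 0 = 3 → 7/3
APPEND 28: p_2 = 28·7 + 2 = 198, q_2 = 28·3 + 1 = 85 → 198/85
APPEND 6: p_3 = 6·198 + 7 = 1195, q_3 = 6·85 + 3 = 513 → 1195/513
APPEND 7: p_4 = 7·1195 + 198 = 8563, q_4 = 7·513 + 85 = 3676 → 8563/3676
APPEND 48: p_5 = 48·8563 + 1195 = 412219, q_5 = 48·3676 + 513 = 176961 → 412219/176961
APPEND 42: p_6 = 42·412219 + 8563 = 17321761, q_6 = 42·176961 + 3676 = 7436038 → 17321761/7436038
APPEND 4: p_7 = 4·17321761 + 412219 = 69699263, q_7 = 4·7436038 + 176961 = 29921113 → 69699263/29921113
APPEND 49: p_8 = 49·69699263 + 17321761 = 3432585648, q_8 = 49·29921113 + 7436038 = 1473570575 → 3432585648/1473570575
APPEND 11: p_9 = 11·3432585648 + 69699263 = 37828141391, q_9 = 11·1473570575 + 29921113 = 16239197438 → 37828141391/16239197438
APPEND 7: p_10 = 7·37828141391 + 3432585648 = 268229575385, q_10 = 7·16239197438 + 1473570575 = 115147952641 → 268229575385/115147952641
APPEND 25: p_11 = 25·268229575385 + 37828141391 = 6743567526016, q_11 = 25·115147952641 + 16239197438 = 2894938013463 → 6743567526016/2894938013463
APPEND 39: p_12 = 39·6743567526016 + 268229575385 = 263267363090009, q_12 = 39·2894938013463 + 115147952641 = 113017730477698 → 263267363090009/113017730477698
APPEND 24: p_13 = 24·263267363090009 + 6743567526016 = 6325160281686232, q_13 = 24·113017730477698 + 2894938013463 = 2715320469478215 → 6325160281686232/2715320469478215
APPEND 2: p_14 = 2·6325160281686232 + 263267363090009 = 12913587926462473, q_14 = 2·2715320469478215 + 113017730477698 = 5543658669434128 → 12913587926462473/5543658669434128
APPEND 43: p_15 = 43·12913587926462473 + 6325160281686232 = 561609441119572571, q_15 = 43·5543658669434128 + 2715320469478215 = 241092643255145719 → 561609441119572571/241092643255145719
APPEND 47: p_16 = 47·561609441119572571 + 12913587926462473 = 26408557320546373310, q_16 = 47·241092643255145719 + 5543658669434128 = 11336897891661282921 → 26408557320546373310/11336897891661282921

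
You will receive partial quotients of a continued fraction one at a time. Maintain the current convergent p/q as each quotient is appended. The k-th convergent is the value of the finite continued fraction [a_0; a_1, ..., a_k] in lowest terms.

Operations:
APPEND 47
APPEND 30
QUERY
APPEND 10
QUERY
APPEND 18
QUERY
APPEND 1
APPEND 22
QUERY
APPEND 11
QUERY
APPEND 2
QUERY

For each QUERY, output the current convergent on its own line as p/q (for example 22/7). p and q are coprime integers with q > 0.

APPEND 47: p_0 = 47·1 + 0 = 47, q_0 = 47·0 + 1 = 1 → 47/1
APPEND 30: p_1 = 30·47 + 1 = 1411, q_1 = 30·1 + 0 = 30 → 1411/30
APPEND 10: p_2 = 10·1411 + 47 = 14157, q_2 = 10·30 + 1 = 301 → 14157/301
APPEND 18: p_3 = 18·14157 + 1411 = 256237, q_3 = 18·301 + 30 = 5448 → 256237/5448
APPEND 1: p_4 = 1·256237 + 14157 = 270394, q_4 = 1·5448 + 301 = 5749 → 270394/5749
APPEND 22: p_5 = 22·270394 + 256237 = 6204905, q_5 = 22·5749 + 5448 = 131926 → 6204905/131926
APPEND 11: p_6 = 11·6204905 + 270394 = 68524349, q_6 = 11·131926 + 5749 = 1456935 → 68524349/1456935
APPEND 2: p_7 = 2·68524349 + 6204905 = 143253603, q_7 = 2·1456935 + 131926 = 3045796 → 143253603/3045796

1411/30
14157/301
256237/5448
6204905/131926
68524349/1456935
143253603/3045796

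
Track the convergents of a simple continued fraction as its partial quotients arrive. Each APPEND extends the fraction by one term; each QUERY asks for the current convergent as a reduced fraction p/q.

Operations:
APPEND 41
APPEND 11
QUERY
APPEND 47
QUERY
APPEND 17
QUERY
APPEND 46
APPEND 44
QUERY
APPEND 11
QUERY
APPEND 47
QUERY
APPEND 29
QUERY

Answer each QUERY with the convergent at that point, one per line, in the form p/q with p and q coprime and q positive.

APPEND 41: p_0 = 41·1 + 0 = 41, q_0 = 41·0 + 1 = 1 → 41/1
APPEND 11: p_1 = 11·41 + 1 = 452, q_1 = 11·1 + 0 = 11 → 452/11
APPEND 47: p_2 = 47·452 + 41 = 21285, q_2 = 47·11 + 1 = 518 → 21285/518
APPEND 17: p_3 = 17·21285 + 452 = 362297, q_3 = 17·518 + 11 = 8817 → 362297/8817
APPEND 46: p_4 = 46·362297 + 21285 = 16686947, q_4 = 46·8817 + 518 = 406100 → 16686947/406100
APPEND 44: p_5 = 44·16686947 + 362297 = 734587965, q_5 = 44·406100 + 8817 = 17877217 → 734587965/17877217
APPEND 11: p_6 = 11·734587965 + 16686947 = 8097154562, q_6 = 11·17877217 + 406100 = 197055487 → 8097154562/197055487
APPEND 47: p_7 = 47·8097154562 + 734587965 = 381300852379, q_7 = 47·197055487 + 17877217 = 9279485106 → 381300852379/9279485106
APPEND 29: p_8 = 29·381300852379 + 8097154562 = 11065821873553, q_8 = 29·9279485106 + 197055487 = 269302123561 → 11065821873553/269302123561

452/11
21285/518
362297/8817
734587965/17877217
8097154562/197055487
381300852379/9279485106
11065821873553/269302123561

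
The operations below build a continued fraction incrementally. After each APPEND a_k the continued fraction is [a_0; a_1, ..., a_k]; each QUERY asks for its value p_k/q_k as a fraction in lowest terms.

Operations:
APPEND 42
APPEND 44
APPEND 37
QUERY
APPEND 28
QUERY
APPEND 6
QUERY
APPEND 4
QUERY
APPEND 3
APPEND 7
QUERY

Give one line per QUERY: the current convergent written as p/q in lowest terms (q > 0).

68455/1629
1918589/45656
11579989/275565
48238545/1147916
1142307913/27183107

APPEND 42: p_0 = 42·1 + 0 = 42, q_0 = 42·0 + 1 = 1 → 42/1
APPEND 44: p_1 = 44·42 + 1 = 1849, q_1 = 44·1 + 0 = 44 → 1849/44
APPEND 37: p_2 = 37·1849 + 42 = 68455, q_2 = 37·44 + 1 = 1629 → 68455/1629
APPEND 28: p_3 = 28·68455 + 1849 = 1918589, q_3 = 28·1629 + 44 = 45656 → 1918589/45656
APPEND 6: p_4 = 6·1918589 + 68455 = 11579989, q_4 = 6·45656 + 1629 = 275565 → 11579989/275565
APPEND 4: p_5 = 4·11579989 + 1918589 = 48238545, q_5 = 4·275565 + 45656 = 1147916 → 48238545/1147916
APPEND 3: p_6 = 3·48238545 + 11579989 = 156295624, q_6 = 3·1147916 + 275565 = 3719313 → 156295624/3719313
APPEND 7: p_7 = 7·156295624 + 48238545 = 1142307913, q_7 = 7·3719313 + 1147916 = 27183107 → 1142307913/27183107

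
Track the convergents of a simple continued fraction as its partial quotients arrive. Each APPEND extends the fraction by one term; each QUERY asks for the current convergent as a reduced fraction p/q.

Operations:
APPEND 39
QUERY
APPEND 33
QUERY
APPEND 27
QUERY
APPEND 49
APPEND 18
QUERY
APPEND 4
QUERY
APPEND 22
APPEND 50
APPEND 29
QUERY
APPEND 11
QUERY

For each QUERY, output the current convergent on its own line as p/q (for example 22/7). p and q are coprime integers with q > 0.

APPEND 39: p_0 = 39·1 + 0 = 39, q_0 = 39·0 + 1 = 1 → 39/1
APPEND 33: p_1 = 33·39 + 1 = 1288, q_1 = 33·1 + 0 = 33 → 1288/33
APPEND 27: p_2 = 27·1288 + 39 = 34815, q_2 = 27·33 + 1 = 892 → 34815/892
APPEND 49: p_3 = 49·34815 + 1288 = 1707223, q_3 = 49·892 + 33 = 43741 → 1707223/43741
APPEND 18: p_4 = 18·1707223 + 34815 = 30764829, q_4 = 18·43741 + 892 = 788230 → 30764829/788230
APPEND 4: p_5 = 4·30764829 + 1707223 = 124766539, q_5 = 4·788230 + 43741 = 3196661 → 124766539/3196661
APPEND 22: p_6 = 22·124766539 + 30764829 = 2775628687, q_6 = 22·3196661 + 788230 = 71114772 → 2775628687/71114772
APPEND 50: p_7 = 50·2775628687 + 124766539 = 138906200889, q_7 = 50·71114772 + 3196661 = 3558935261 → 138906200889/3558935261
APPEND 29: p_8 = 29·138906200889 + 2775628687 = 4031055454468, q_8 = 29·3558935261 + 71114772 = 103280237341 → 4031055454468/103280237341
APPEND 11: p_9 = 11·4031055454468 + 138906200889 = 44480516200037, q_9 = 11·103280237341 + 3558935261 = 1139641546012 → 44480516200037/1139641546012

39/1
1288/33
34815/892
30764829/788230
124766539/3196661
4031055454468/103280237341
44480516200037/1139641546012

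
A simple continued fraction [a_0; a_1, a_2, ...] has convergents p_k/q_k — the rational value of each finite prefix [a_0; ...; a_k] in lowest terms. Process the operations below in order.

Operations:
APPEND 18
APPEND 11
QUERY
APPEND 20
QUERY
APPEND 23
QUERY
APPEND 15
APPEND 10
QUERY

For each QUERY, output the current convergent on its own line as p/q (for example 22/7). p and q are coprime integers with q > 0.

199/11
3998/221
92153/5094
13955083/771404

APPEND 18: p_0 = 18·1 + 0 = 18, q_0 = 18·0 + 1 = 1 → 18/1
APPEND 11: p_1 = 11·18 + 1 = 199, q_1 = 11·1 + 0 = 11 → 199/11
APPEND 20: p_2 = 20·199 + 18 = 3998, q_2 = 20·11 + 1 = 221 → 3998/221
APPEND 23: p_3 = 23·3998 + 199 = 92153, q_3 = 23·221 + 11 = 5094 → 92153/5094
APPEND 15: p_4 = 15·92153 + 3998 = 1386293, q_4 = 15·5094 + 221 = 76631 → 1386293/76631
APPEND 10: p_5 = 10·1386293 + 92153 = 13955083, q_5 = 10·76631 + 5094 = 771404 → 13955083/771404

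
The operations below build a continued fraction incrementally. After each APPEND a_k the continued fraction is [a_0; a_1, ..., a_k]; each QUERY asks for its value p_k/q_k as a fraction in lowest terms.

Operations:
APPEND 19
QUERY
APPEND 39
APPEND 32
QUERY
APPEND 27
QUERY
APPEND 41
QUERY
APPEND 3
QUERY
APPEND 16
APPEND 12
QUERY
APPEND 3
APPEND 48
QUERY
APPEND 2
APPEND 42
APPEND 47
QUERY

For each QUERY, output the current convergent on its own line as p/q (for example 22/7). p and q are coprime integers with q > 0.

APPEND 19: p_0 = 19·1 + 0 = 19, q_0 = 19·0 + 1 = 1 → 19/1
APPEND 39: p_1 = 39·19 + 1 = 742, q_1 = 39·1 + 0 = 39 → 742/39
APPEND 32: p_2 = 32·742 + 19 = 23763, q_2 = 32·39 + 1 = 1249 → 23763/1249
APPEND 27: p_3 = 27·23763 + 742 = 642343, q_3 = 27·1249 + 39 = 33762 → 642343/33762
APPEND 41: p_4 = 41·642343 + 23763 = 26359826, q_4 = 41·33762 + 1249 = 1385491 → 26359826/1385491
APPEND 3: p_5 = 3·26359826 + 642343 = 79721821, q_5 = 3·1385491 + 33762 = 4190235 → 79721821/4190235
APPEND 16: p_6 = 16·79721821 + 26359826 = 1301908962, q_6 = 16·4190235 + 1385491 = 68429251 → 1301908962/68429251
APPEND 12: p_7 = 12·1301908962 + 79721821 = 15702629365, q_7 = 12·68429251 + 4190235 = 825341247 → 15702629365/825341247
APPEND 3: p_8 = 3·15702629365 + 1301908962 = 48409797057, q_8 = 3·825341247 + 68429251 = 2544452992 → 48409797057/2544452992
APPEND 48: p_9 = 48·48409797057 + 15702629365 = 2339372888101, q_9 = 48·2544452992 + 825341247 = 122959084863 → 2339372888101/122959084863
APPEND 2: p_10 = 2·2339372888101 + 48409797057 = 4727155573259, q_10 = 2·122959084863 + 2544452992 = 248462622718 → 4727155573259/248462622718
APPEND 42: p_11 = 42·4727155573259 + 2339372888101 = 200879906964979, q_11 = 42·248462622718 + 122959084863 = 10558389239019 → 200879906964979/10558389239019
APPEND 47: p_12 = 47·200879906964979 + 4727155573259 = 9446082782927272, q_12 = 47·10558389239019 + 248462622718 = 496492756856611 → 9446082782927272/496492756856611

19/1
23763/1249
642343/33762
26359826/1385491
79721821/4190235
15702629365/825341247
2339372888101/122959084863
9446082782927272/496492756856611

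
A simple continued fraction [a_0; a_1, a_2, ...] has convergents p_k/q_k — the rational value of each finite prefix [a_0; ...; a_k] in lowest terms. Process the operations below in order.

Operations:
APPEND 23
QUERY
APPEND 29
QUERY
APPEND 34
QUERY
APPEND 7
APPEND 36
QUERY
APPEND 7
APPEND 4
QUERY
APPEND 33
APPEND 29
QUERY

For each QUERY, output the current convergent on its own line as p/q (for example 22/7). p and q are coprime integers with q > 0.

APPEND 23: p_0 = 23·1 + 0 = 23, q_0 = 23·0 + 1 = 1 → 23/1
APPEND 29: p_1 = 29·23 + 1 = 668, q_1 = 29·1 + 0 = 29 → 668/29
APPEND 34: p_2 = 34·668 + 23 = 22735, q_2 = 34·29 + 1 = 987 → 22735/987
APPEND 7: p_3 = 7·22735 + 668 = 159813, q_3 = 7·987 + 29 = 6938 → 159813/6938
APPEND 36: p_4 = 36·159813 + 22735 = 5776003, q_4 = 36·6938 + 987 = 250755 → 5776003/250755
APPEND 7: p_5 = 7·5776003 + 159813 = 40591834, q_5 = 7·250755 + 6938 = 1762223 → 40591834/1762223
APPEND 4: p_6 = 4·40591834 + 5776003 = 168143339, q_6 = 4·1762223 + 250755 = 7299647 → 168143339/7299647
APPEND 33: p_7 = 33·168143339 + 40591834 = 5589322021, q_7 = 33·7299647 + 1762223 = 242650574 → 5589322021/242650574
APPEND 29: p_8 = 29·5589322021 + 168143339 = 162258481948, q_8 = 29·242650574 + 7299647 = 7044166293 → 162258481948/7044166293

23/1
668/29
22735/987
5776003/250755
168143339/7299647
162258481948/7044166293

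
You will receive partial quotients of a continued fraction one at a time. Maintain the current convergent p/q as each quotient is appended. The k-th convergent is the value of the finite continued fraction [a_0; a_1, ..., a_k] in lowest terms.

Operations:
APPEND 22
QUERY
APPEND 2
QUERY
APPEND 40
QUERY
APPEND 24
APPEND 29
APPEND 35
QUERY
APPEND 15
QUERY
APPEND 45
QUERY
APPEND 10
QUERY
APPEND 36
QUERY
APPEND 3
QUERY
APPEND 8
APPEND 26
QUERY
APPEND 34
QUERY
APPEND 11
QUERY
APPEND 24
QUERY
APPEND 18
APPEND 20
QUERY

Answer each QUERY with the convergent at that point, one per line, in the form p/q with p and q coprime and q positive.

APPEND 22: p_0 = 22·1 + 0 = 22, q_0 = 22·0 + 1 = 1 → 22/1
APPEND 2: p_1 = 2·22 + 1 = 45, q_1 = 2·1 + 0 = 2 → 45/2
APPEND 40: p_2 = 40·45 + 22 = 1822, q_2 = 40·2 + 1 = 81 → 1822/81
APPEND 24: p_3 = 24·1822 + 45 = 43773, q_3 = 24·81 + 2 = 1946 → 43773/1946
APPEND 29: p_4 = 29·43773 + 1822 = 1271239, q_4 = 29·1946 + 81 = 56515 → 1271239/56515
APPEND 35: p_5 = 35·1271239 + 43773 = 44537138, q_5 = 35·56515 + 1946 = 1979971 → 44537138/1979971
APPEND 15: p_6 = 15·44537138 + 1271239 = 669328309, q_6 = 15·1979971 + 56515 = 29756080 → 669328309/29756080
APPEND 45: p_7 = 45·669328309 + 44537138 = 30164311043, q_7 = 45·29756080 + 1979971 = 1341003571 → 30164311043/1341003571
APPEND 10: p_8 = 10·30164311043 + 669328309 = 302312438739, q_8 = 10·1341003571 + 29756080 = 13439791790 → 302312438739/13439791790
APPEND 36: p_9 = 36·302312438739 + 30164311043 = 10913412105647, q_9 = 36·13439791790 + 1341003571 = 485173508011 → 10913412105647/485173508011
APPEND 3: p_10 = 3·10913412105647 + 302312438739 = 33042548755680, q_10 = 3·485173508011 + 13439791790 = 1468960315823 → 33042548755680/1468960315823
APPEND 8: p_11 = 8·33042548755680 + 10913412105647 = 275253802151087, q_11 = 8·1468960315823 + 485173508011 = 12236856034595 → 275253802151087/12236856034595
APPEND 26: p_12 = 26·275253802151087 + 33042548755680 = 7189641404683942, q_12 = 26·12236856034595 + 1468960315823 = 319627217215293 → 7189641404683942/319627217215293
APPEND 34: p_13 = 34·7189641404683942 + 275253802151087 = 244723061561405115, q_13 = 34·319627217215293 + 12236856034595 = 10879562241354557 → 244723061561405115/10879562241354557
APPEND 11: p_14 = 11·244723061561405115 + 7189641404683942 = 2699143318580140207, q_14 = 11·10879562241354557 + 319627217215293 = 119994811872115420 → 2699143318580140207/119994811872115420
APPEND 24: p_15 = 24·2699143318580140207 + 244723061561405115 = 65024162707484770083, q_15 = 24·119994811872115420 + 10879562241354557 = 2890755047172124637 → 65024162707484770083/2890755047172124637
APPEND 18: p_16 = 18·65024162707484770083 + 2699143318580140207 = 1173134072053306001701, q_16 = 18·2890755047172124637 + 119994811872115420 = 52153585660970358886 → 1173134072053306001701/52153585660970358886
APPEND 20: p_17 = 20·1173134072053306001701 + 65024162707484770083 = 23527705603773604804103, q_17 = 20·52153585660970358886 + 2890755047172124637 = 1045962468266579302357 → 23527705603773604804103/1045962468266579302357

22/1
45/2
1822/81
44537138/1979971
669328309/29756080
30164311043/1341003571
302312438739/13439791790
10913412105647/485173508011
33042548755680/1468960315823
7189641404683942/319627217215293
244723061561405115/10879562241354557
2699143318580140207/119994811872115420
65024162707484770083/2890755047172124637
23527705603773604804103/1045962468266579302357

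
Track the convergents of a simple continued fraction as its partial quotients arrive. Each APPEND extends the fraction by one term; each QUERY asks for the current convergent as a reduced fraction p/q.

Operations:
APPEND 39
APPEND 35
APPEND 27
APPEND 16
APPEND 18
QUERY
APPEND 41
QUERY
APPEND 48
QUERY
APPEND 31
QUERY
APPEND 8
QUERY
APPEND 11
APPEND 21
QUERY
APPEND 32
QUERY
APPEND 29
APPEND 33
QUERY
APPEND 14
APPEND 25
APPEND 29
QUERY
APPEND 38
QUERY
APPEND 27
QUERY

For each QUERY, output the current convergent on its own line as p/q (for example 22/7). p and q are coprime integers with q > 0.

APPEND 39: p_0 = 39·1 + 0 = 39, q_0 = 39·0 + 1 = 1 → 39/1
APPEND 35: p_1 = 35·39 + 1 = 1366, q_1 = 35·1 + 0 = 35 → 1366/35
APPEND 27: p_2 = 27·1366 + 39 = 36921, q_2 = 27·35 + 1 = 946 → 36921/946
APPEND 16: p_3 = 16·36921 + 1366 = 592102, q_3 = 16·946 + 35 = 15171 → 592102/15171
APPEND 18: p_4 = 18·592102 + 36921 = 10694757, q_4 = 18·15171 + 946 = 274024 → 10694757/274024
APPEND 41: p_5 = 41·10694757 + 592102 = 439077139, q_5 = 41·274024 + 15171 = 11250155 → 439077139/11250155
APPEND 48: p_6 = 48·439077139 + 10694757 = 21086397429, q_6 = 48·11250155 + 274024 = 540281464 → 21086397429/540281464
APPEND 31: p_7 = 31·21086397429 + 439077139 = 654117397438, q_7 = 31·540281464 + 11250155 = 16759975539 → 654117397438/16759975539
APPEND 8: p_8 = 8·654117397438 + 21086397429 = 5254025576933, q_8 = 8·16759975539 + 540281464 = 134620085776 → 5254025576933/134620085776
APPEND 11: p_9 = 11·5254025576933 + 654117397438 = 58448398743701, q_9 = 11·134620085776 + 16759975539 = 1497580919075 → 58448398743701/1497580919075
APPEND 21: p_10 = 21·58448398743701 + 5254025576933 = 1232670399194654, q_10 = 21·1497580919075 + 134620085776 = 31583819386351 → 1232670399194654/31583819386351
APPEND 32: p_11 = 32·1232670399194654 + 58448398743701 = 39503901172972629, q_11 = 32·31583819386351 + 1497580919075 = 1012179801282307 → 39503901172972629/1012179801282307
APPEND 29: p_12 = 29·39503901172972629 + 1232670399194654 = 1146845804415400895, q_12 = 29·1012179801282307 + 31583819386351 = 29384798056573254 → 1146845804415400895/29384798056573254
APPEND 33: p_13 = 33·1146845804415400895 + 39503901172972629 = 37885415446881202164, q_13 = 33·29384798056573254 + 1012179801282307 = 970710515668199689 → 37885415446881202164/970710515668199689
APPEND 14: p_14 = 14·37885415446881202164 + 1146845804415400895 = 531542662060752231191, q_14 = 14·970710515668199689 + 29384798056573254 = 13619332017411368900 → 531542662060752231191/13619332017411368900
APPEND 25: p_15 = 25·531542662060752231191 + 37885415446881202164 = 13326451966965686981939, q_15 = 25·13619332017411368900 + 970710515668199689 = 341454010950952422189 → 13326451966965686981939/341454010950952422189
APPEND 29: p_16 = 29·13326451966965686981939 + 531542662060752231191 = 386998649704065674707422, q_16 = 29·341454010950952422189 + 13619332017411368900 = 9915785649595031612381 → 386998649704065674707422/9915785649595031612381
APPEND 38: p_17 = 38·386998649704065674707422 + 13326451966965686981939 = 14719275140721461325863975, q_17 = 38·9915785649595031612381 + 341454010950952422189 = 377141308695562153692667 → 14719275140721461325863975/377141308695562153692667
APPEND 27: p_18 = 27·14719275140721461325863975 + 386998649704065674707422 = 397807427449183521473034747, q_18 = 27·377141308695562153692667 + 9915785649595031612381 = 10192731120429773181314390 → 397807427449183521473034747/10192731120429773181314390

10694757/274024
439077139/11250155
21086397429/540281464
654117397438/16759975539
5254025576933/134620085776
1232670399194654/31583819386351
39503901172972629/1012179801282307
37885415446881202164/970710515668199689
386998649704065674707422/9915785649595031612381
14719275140721461325863975/377141308695562153692667
397807427449183521473034747/10192731120429773181314390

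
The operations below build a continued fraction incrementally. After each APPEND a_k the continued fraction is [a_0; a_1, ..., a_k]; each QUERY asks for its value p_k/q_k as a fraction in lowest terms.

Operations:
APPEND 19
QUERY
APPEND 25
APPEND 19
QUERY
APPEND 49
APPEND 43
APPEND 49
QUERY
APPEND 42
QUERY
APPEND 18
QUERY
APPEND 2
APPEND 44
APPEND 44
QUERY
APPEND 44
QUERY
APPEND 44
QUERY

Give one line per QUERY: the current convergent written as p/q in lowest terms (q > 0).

APPEND 19: p_0 = 19·1 + 0 = 19, q_0 = 19·0 + 1 = 1 → 19/1
APPEND 25: p_1 = 25·19 + 1 = 476, q_1 = 25·1 + 0 = 25 → 476/25
APPEND 19: p_2 = 19·476 + 19 = 9063, q_2 = 19·25 + 1 = 476 → 9063/476
APPEND 49: p_3 = 49·9063 + 476 = 444563, q_3 = 49·476 + 25 = 23349 → 444563/23349
APPEND 43: p_4 = 43·444563 + 9063 = 19125272, q_4 = 43·23349 + 476 = 1004483 → 19125272/1004483
APPEND 49: p_5 = 49·19125272 + 444563 = 937582891, q_5 = 49·1004483 + 23349 = 49243016 → 937582891/49243016
APPEND 42: p_6 = 42·937582891 + 19125272 = 39397606694, q_6 = 42·49243016 + 1004483 = 2069211155 → 39397606694/2069211155
APPEND 18: p_7 = 18·39397606694 + 937582891 = 710094503383, q_7 = 18·2069211155 + 49243016 = 37295043806 → 710094503383/37295043806
APPEND 2: p_8 = 2·710094503383 + 39397606694 = 1459586613460, q_8 = 2·37295043806 + 2069211155 = 76659298767 → 1459586613460/76659298767
APPEND 44: p_9 = 44·1459586613460 + 710094503383 = 64931905495623, q_9 = 44·76659298767 + 37295043806 = 3410304189554 → 64931905495623/3410304189554
APPEND 44: p_10 = 44·64931905495623 + 1459586613460 = 2858463428420872, q_10 = 44·3410304189554 + 76659298767 = 150130043639143 → 2858463428420872/150130043639143
APPEND 44: p_11 = 44·2858463428420872 + 64931905495623 = 125837322756013991, q_11 = 44·150130043639143 + 3410304189554 = 6609132224311846 → 125837322756013991/6609132224311846
APPEND 44: p_12 = 44·125837322756013991 + 2858463428420872 = 5539700664693036476, q_12 = 44·6609132224311846 + 150130043639143 = 290951947913360367 → 5539700664693036476/290951947913360367

19/1
9063/476
937582891/49243016
39397606694/2069211155
710094503383/37295043806
2858463428420872/150130043639143
125837322756013991/6609132224311846
5539700664693036476/290951947913360367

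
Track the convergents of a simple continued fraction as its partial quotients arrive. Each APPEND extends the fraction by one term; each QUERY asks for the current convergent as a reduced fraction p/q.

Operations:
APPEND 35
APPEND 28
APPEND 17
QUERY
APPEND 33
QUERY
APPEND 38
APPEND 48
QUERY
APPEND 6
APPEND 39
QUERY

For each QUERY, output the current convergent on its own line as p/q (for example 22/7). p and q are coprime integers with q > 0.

16712/477
552477/15769
1009072701/28801321
237951507417/6791698696

APPEND 35: p_0 = 35·1 + 0 = 35, q_0 = 35·0 + 1 = 1 → 35/1
APPEND 28: p_1 = 28·35 + 1 = 981, q_1 = 28·1 + 0 = 28 → 981/28
APPEND 17: p_2 = 17·981 + 35 = 16712, q_2 = 17·28 + 1 = 477 → 16712/477
APPEND 33: p_3 = 33·16712 + 981 = 552477, q_3 = 33·477 + 28 = 15769 → 552477/15769
APPEND 38: p_4 = 38·552477 + 16712 = 21010838, q_4 = 38·15769 + 477 = 599699 → 21010838/599699
APPEND 48: p_5 = 48·21010838 + 552477 = 1009072701, q_5 = 48·599699 + 15769 = 28801321 → 1009072701/28801321
APPEND 6: p_6 = 6·1009072701 + 21010838 = 6075447044, q_6 = 6·28801321 + 599699 = 173407625 → 6075447044/173407625
APPEND 39: p_7 = 39·6075447044 + 1009072701 = 237951507417, q_7 = 39·173407625 + 28801321 = 6791698696 → 237951507417/6791698696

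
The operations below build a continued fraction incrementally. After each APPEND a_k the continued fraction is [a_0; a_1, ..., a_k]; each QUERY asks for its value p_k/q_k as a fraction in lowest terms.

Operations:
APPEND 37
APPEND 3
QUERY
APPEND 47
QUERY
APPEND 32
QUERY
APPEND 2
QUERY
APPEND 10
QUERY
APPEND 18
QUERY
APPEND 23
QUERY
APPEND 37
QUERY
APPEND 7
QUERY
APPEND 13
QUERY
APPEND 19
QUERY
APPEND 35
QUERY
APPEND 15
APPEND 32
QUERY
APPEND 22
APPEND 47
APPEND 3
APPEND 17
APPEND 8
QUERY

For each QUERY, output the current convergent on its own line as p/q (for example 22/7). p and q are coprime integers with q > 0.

112/3
5301/142
169744/4547
344789/9236
3617634/96907
65462201/1753562
1509248257/40428833
55907647710/1497620383
392862782227/10523771514
5163123816661/138306650065
98492215298786/2638350122749
3452390659274171/92480560946280
1663751658000437403/44567577019088648
727554276966203481794967/19489285626455016818662

APPEND 37: p_0 = 37·1 + 0 = 37, q_0 = 37·0 + 1 = 1 → 37/1
APPEND 3: p_1 = 3·37 + 1 = 112, q_1 = 3·1 + 0 = 3 → 112/3
APPEND 47: p_2 = 47·112 + 37 = 5301, q_2 = 47·3 + 1 = 142 → 5301/142
APPEND 32: p_3 = 32·5301 + 112 = 169744, q_3 = 32·142 + 3 = 4547 → 169744/4547
APPEND 2: p_4 = 2·169744 + 5301 = 344789, q_4 = 2·4547 + 142 = 9236 → 344789/9236
APPEND 10: p_5 = 10·344789 + 169744 = 3617634, q_5 = 10·9236 + 4547 = 96907 → 3617634/96907
APPEND 18: p_6 = 18·3617634 + 344789 = 65462201, q_6 = 18·96907 + 9236 = 1753562 → 65462201/1753562
APPEND 23: p_7 = 23·65462201 + 3617634 = 1509248257, q_7 = 23·1753562 + 96907 = 40428833 → 1509248257/40428833
APPEND 37: p_8 = 37·1509248257 + 65462201 = 55907647710, q_8 = 37·40428833 + 1753562 = 1497620383 → 55907647710/1497620383
APPEND 7: p_9 = 7·55907647710 + 1509248257 = 392862782227, q_9 = 7·1497620383 + 40428833 = 10523771514 → 392862782227/10523771514
APPEND 13: p_10 = 13·392862782227 + 55907647710 = 5163123816661, q_10 = 13·10523771514 + 1497620383 = 138306650065 → 5163123816661/138306650065
APPEND 19: p_11 = 19·5163123816661 + 392862782227 = 98492215298786, q_11 = 19·138306650065 + 10523771514 = 2638350122749 → 98492215298786/2638350122749
APPEND 35: p_12 = 35·98492215298786 + 5163123816661 = 3452390659274171, q_12 = 35·2638350122749 + 138306650065 = 92480560946280 → 3452390659274171/92480560946280
APPEND 15: p_13 = 15·3452390659274171 + 98492215298786 = 51884352104411351, q_13 = 15·92480560946280 + 2638350122749 = 1389846764316949 → 51884352104411351/1389846764316949
APPEND 32: p_14 = 32·51884352104411351 + 3452390659274171 = 1663751658000437403, q_14 = 32·1389846764316949 + 92480560946280 = 44567577019088648 → 1663751658000437403/44567577019088648
APPEND 22: p_15 = 22·1663751658000437403 + 51884352104411351 = 36654420828114034217, q_15 = 22·44567577019088648 + 1389846764316949 = 981876541184267205 → 36654420828114034217/981876541184267205
APPEND 47: p_16 = 47·36654420828114034217 + 1663751658000437403 = 1724421530579360045602, q_16 = 47·981876541184267205 + 44567577019088648 = 46192765012679647283 → 1724421530579360045602/46192765012679647283
APPEND 3: p_17 = 3·1724421530579360045602 + 36654420828114034217 = 5209919012566194171023, q_17 = 3·46192765012679647283 + 981876541184267205 = 139560171579223209054 → 5209919012566194171023/139560171579223209054
APPEND 17: p_18 = 17·5209919012566194171023 + 1724421530579360045602 = 90293044744204660952993, q_18 = 17·139560171579223209054 + 46192765012679647283 = 2418715681859474201201 → 90293044744204660952993/2418715681859474201201
APPEND 8: p_19 = 8·90293044744204660952993 + 5209919012566194171023 = 727554276966203481794967, q_19 = 8·2418715681859474201201 + 139560171579223209054 = 19489285626455016818662 → 727554276966203481794967/19489285626455016818662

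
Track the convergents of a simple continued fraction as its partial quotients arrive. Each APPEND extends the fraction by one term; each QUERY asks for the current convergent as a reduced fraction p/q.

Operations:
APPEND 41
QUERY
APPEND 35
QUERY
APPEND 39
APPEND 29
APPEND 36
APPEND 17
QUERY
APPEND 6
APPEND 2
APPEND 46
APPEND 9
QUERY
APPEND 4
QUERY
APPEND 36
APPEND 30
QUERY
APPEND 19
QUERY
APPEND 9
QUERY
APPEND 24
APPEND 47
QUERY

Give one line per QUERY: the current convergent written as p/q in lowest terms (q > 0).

41/1
1436/35
998144998/24328059
5488073201021/133762297961
22560623923929/549876211370
24552676657797879/598429053429800
467318527032622166/11390081321073481
4230419419951397373/103109160943091129
4798107495895660875919/116945576526840338248

APPEND 41: p_0 = 41·1 + 0 = 41, q_0 = 41·0 + 1 = 1 → 41/1
APPEND 35: p_1 = 35·41 + 1 = 1436, q_1 = 35·1 + 0 = 35 → 1436/35
APPEND 39: p_2 = 39·1436 + 41 = 56045, q_2 = 39·35 + 1 = 1366 → 56045/1366
APPEND 29: p_3 = 29·56045 + 1436 = 1626741, q_3 = 29·1366 + 35 = 39649 → 1626741/39649
APPEND 36: p_4 = 36·1626741 + 56045 = 58618721, q_4 = 36·39649 + 1366 = 1428730 → 58618721/1428730
APPEND 17: p_5 = 17·58618721 + 1626741 = 998144998, q_5 = 17·1428730 + 39649 = 24328059 → 998144998/24328059
APPEND 6: p_6 = 6·998144998 + 58618721 = 6047488709, q_6 = 6·24328059 + 1428730 = 147397084 → 6047488709/147397084
APPEND 2: p_7 = 2·6047488709 + 998144998 = 13093122416, q_7 = 2·147397084 + 24328059 = 319122227 → 13093122416/319122227
APPEND 46: p_8 = 46·13093122416 + 6047488709 = 608331119845, q_8 = 46·319122227 + 147397084 = 14827019526 → 608331119845/14827019526
APPEND 9: p_9 = 9·608331119845 + 13093122416 = 5488073201021, q_9 = 9·14827019526 + 319122227 = 133762297961 → 5488073201021/133762297961
APPEND 4: p_10 = 4·5488073201021 + 608331119845 = 22560623923929, q_10 = 4·133762297961 + 14827019526 = 549876211370 → 22560623923929/549876211370
APPEND 36: p_11 = 36·22560623923929 + 5488073201021 = 817670534462465, q_11 = 36·549876211370 + 133762297961 = 19929305907281 → 817670534462465/19929305907281
APPEND 30: p_12 = 30·817670534462465 + 22560623923929 = 24552676657797879, q_12 = 30·19929305907281 + 549876211370 = 598429053429800 → 24552676657797879/598429053429800
APPEND 19: p_13 = 19·24552676657797879 + 817670534462465 = 467318527032622166, q_13 = 19·598429053429800 + 19929305907281 = 11390081321073481 → 467318527032622166/11390081321073481
APPEND 9: p_14 = 9·467318527032622166 + 24552676657797879 = 4230419419951397373, q_14 = 9·11390081321073481 + 598429053429800 = 103109160943091129 → 4230419419951397373/103109160943091129
APPEND 24: p_15 = 24·4230419419951397373 + 467318527032622166 = 101997384605866159118, q_15 = 24·103109160943091129 + 11390081321073481 = 2486009943955260577 → 101997384605866159118/2486009943955260577
APPEND 47: p_16 = 47·101997384605866159118 + 4230419419951397373 = 4798107495895660875919, q_16 = 47·2486009943955260577 + 103109160943091129 = 116945576526840338248 → 4798107495895660875919/116945576526840338248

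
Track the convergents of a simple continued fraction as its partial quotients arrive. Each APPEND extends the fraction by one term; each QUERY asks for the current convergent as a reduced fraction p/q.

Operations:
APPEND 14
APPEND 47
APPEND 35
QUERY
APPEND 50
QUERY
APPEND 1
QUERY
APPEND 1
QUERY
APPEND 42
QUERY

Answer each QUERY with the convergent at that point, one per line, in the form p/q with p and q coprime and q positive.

APPEND 14: p_0 = 14·1 + 0 = 14, q_0 = 14·0 + 1 = 1 → 14/1
APPEND 47: p_1 = 47·14 + 1 = 659, q_1 = 47·1 + 0 = 47 → 659/47
APPEND 35: p_2 = 35·659 + 14 = 23079, q_2 = 35·47 + 1 = 1646 → 23079/1646
APPEND 50: p_3 = 50·23079 + 659 = 1154609, q_3 = 50·1646 + 47 = 82347 → 1154609/82347
APPEND 1: p_4 = 1·1154609 + 23079 = 1177688, q_4 = 1·82347 + 1646 = 83993 → 1177688/83993
APPEND 1: p_5 = 1·1177688 + 1154609 = 2332297, q_5 = 1·83993 + 82347 = 166340 → 2332297/166340
APPEND 42: p_6 = 42·2332297 + 1177688 = 99134162, q_6 = 42·166340 + 83993 = 7070273 → 99134162/7070273

23079/1646
1154609/82347
1177688/83993
2332297/166340
99134162/7070273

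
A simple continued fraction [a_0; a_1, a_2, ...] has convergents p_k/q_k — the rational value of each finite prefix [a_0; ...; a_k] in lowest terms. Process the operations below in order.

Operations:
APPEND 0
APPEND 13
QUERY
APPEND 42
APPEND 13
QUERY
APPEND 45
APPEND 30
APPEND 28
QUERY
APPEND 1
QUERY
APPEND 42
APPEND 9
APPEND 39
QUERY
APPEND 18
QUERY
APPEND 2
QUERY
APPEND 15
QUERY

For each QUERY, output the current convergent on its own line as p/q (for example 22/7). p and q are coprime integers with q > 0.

APPEND 0: p_0 = 0·1 + 0 = 0, q_0 = 0·0 + 1 = 1 → 0/1
APPEND 13: p_1 = 13·0 + 1 = 1, q_1 = 13·1 + 0 = 13 → 1/13
APPEND 42: p_2 = 42·1 + 0 = 42, q_2 = 42·13 + 1 = 547 → 42/547
APPEND 13: p_3 = 13·42 + 1 = 547, q_3 = 13·547 + 13 = 7124 → 547/7124
APPEND 45: p_4 = 45·547 + 42 = 24657, q_4 = 45·7124 + 547 = 321127 → 24657/321127
APPEND 30: p_5 = 30·24657 + 547 = 740257, q_5 = 30·321127 + 7124 = 9640934 → 740257/9640934
APPEND 28: p_6 = 28·740257 + 24657 = 20751853, q_6 = 28·9640934 + 321127 = 270267279 → 20751853/270267279
APPEND 1: p_7 = 1·20751853 + 740257 = 21492110, q_7 = 1·270267279 + 9640934 = 279908213 → 21492110/279908213
APPEND 42: p_8 = 42·21492110 + 20751853 = 923420473, q_8 = 42·279908213 + 270267279 = 12026412225 → 923420473/12026412225
APPEND 9: p_9 = 9·923420473 + 21492110 = 8332276367, q_9 = 9·12026412225 + 279908213 = 108517618238 → 8332276367/108517618238
APPEND 39: p_10 = 39·8332276367 + 923420473 = 325882198786, q_10 = 39·108517618238 + 12026412225 = 4244213523507 → 325882198786/4244213523507
APPEND 18: p_11 = 18·325882198786 + 8332276367 = 5874211854515, q_11 = 18·4244213523507 + 108517618238 = 76504361041364 → 5874211854515/76504361041364
APPEND 2: p_12 = 2·5874211854515 + 325882198786 = 12074305907816, q_12 = 2·76504361041364 + 4244213523507 = 157252935606235 → 12074305907816/157252935606235
APPEND 15: p_13 = 15·12074305907816 + 5874211854515 = 186988800471755, q_13 = 15·157252935606235 + 76504361041364 = 2435298395134889 → 186988800471755/2435298395134889

1/13
547/7124
20751853/270267279
21492110/279908213
325882198786/4244213523507
5874211854515/76504361041364
12074305907816/157252935606235
186988800471755/2435298395134889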